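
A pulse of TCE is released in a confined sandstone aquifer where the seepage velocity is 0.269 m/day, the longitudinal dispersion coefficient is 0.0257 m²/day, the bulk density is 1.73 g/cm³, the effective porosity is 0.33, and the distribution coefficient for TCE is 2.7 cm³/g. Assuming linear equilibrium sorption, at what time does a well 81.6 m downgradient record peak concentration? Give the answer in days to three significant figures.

Retardation factor R = 1 + ρ_b·K_d/n = 1 + 1.73 × 2.7/0.33 = 15.15.
Sorption retards both mechanisms: v_R = v/R = 0.01776 m/day, D_R = D/R = 0.001696 m²/day.
Peak time from v_R²t² + 2D_R t − x² = 0: t = (√(D_R² + v_R²x²) − D_R)/v_R².
√(D_R² + v_R²x²) = √(0.001696² + 0.01776² × 81.6²) = 1.449; v_R² = 0.0003154.
t = (1.449 − 0.001696)/0.0003154 = 4590 days.

4590 days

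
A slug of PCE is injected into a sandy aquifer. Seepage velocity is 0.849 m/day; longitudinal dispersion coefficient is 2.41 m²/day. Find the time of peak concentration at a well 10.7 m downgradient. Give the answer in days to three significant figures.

For the 1D instantaneous-source solution, setting ∂C/∂t = 0 at fixed x gives v²t² + 2Dt − x² = 0, so t = (√(D² + v²x²) − D)/v².
√(D² + v²x²) = √(2.41² + 0.849² × 10.7²) = 9.399; v² = 0.720801.
t = (9.399 − 2.41)/0.720801 = 9.70 days (vs. the pure-advection estimate x/v = 12.6 d).

9.70 days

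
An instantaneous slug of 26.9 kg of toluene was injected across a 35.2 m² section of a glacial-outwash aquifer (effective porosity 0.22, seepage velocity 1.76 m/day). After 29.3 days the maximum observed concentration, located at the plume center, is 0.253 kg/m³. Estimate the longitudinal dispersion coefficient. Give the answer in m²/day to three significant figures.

At the plume center C_max = M/(n_e·A·√(4πDt)), so D = M²/(4πt·(n_e·A·C_max)²).
n_e·A·C_max = 0.22 × 35.2 × 0.253 = 1.959 kg/m.
D = 26.9²/(4π × 29.3 × 1.959²) = 0.512 m²/day.

0.512 m²/day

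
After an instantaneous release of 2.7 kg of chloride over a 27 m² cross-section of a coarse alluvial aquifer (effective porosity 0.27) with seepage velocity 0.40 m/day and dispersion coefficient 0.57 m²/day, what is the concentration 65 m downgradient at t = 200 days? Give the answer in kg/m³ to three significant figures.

0.00597 kg/m³

For an instantaneous plane source, C(x,t) = M/(n_e·A·√(4πDt)) · exp(−(x−vt)²/(4Dt)), with n_e·A the pore (flow) area.
Plume center vt = 0.40 × 200 = 80 m, so the well at 65 m is 15 m upgradient of the peak.
√(4πDt) = 37.85 m, giving peak height M/(n_e·A·√(4πDt)) = 2.7/(0.27 × 27 × 37.85) = 0.009785 kg/m³.
(x−vt)²/(4Dt) = (-15)²/(4 × 0.57 × 200) = 0.4934; exp(−0.4934) = 0.6105.
C = 0.009785 × 0.6105 = 0.00597 kg/m³.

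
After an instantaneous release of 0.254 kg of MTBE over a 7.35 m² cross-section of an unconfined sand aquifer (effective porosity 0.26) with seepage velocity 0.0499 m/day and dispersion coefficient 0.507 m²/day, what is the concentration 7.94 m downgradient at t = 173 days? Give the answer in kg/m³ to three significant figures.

0.00400 kg/m³

For an instantaneous plane source, C(x,t) = M/(n_e·A·√(4πDt)) · exp(−(x−vt)²/(4Dt)), with n_e·A the pore (flow) area.
Plume center vt = 0.0499 × 173 = 8.6327 m, so the well at 7.94 m is 0.6927 m upgradient of the peak.
√(4πDt) = 33.20 m, giving peak height M/(n_e·A·√(4πDt)) = 0.254/(0.26 × 7.35 × 33.20) = 0.004003 kg/m³.
(x−vt)²/(4Dt) = (-0.6927)²/(4 × 0.507 × 173) = 0.001368; exp(−0.001368) = 0.9986.
C = 0.004003 × 0.9986 = 0.00400 kg/m³.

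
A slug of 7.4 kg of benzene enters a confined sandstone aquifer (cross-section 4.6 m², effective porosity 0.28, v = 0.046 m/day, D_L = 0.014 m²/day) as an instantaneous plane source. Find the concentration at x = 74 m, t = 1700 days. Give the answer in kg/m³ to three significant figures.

For an instantaneous plane source, C(x,t) = M/(n_e·A·√(4πDt)) · exp(−(x−vt)²/(4Dt)), with n_e·A the pore (flow) area.
Plume center vt = 0.046 × 1700 = 78.2 m, so the well at 74 m is 4.2 m upgradient of the peak.
√(4πDt) = 17.29 m, giving peak height M/(n_e·A·√(4πDt)) = 7.4/(0.28 × 4.6 × 17.29) = 0.3323 kg/m³.
(x−vt)²/(4Dt) = (-4.2)²/(4 × 0.014 × 1700) = 0.1853; exp(−0.1853) = 0.8309.
C = 0.3323 × 0.8309 = 0.276 kg/m³.

0.276 kg/m³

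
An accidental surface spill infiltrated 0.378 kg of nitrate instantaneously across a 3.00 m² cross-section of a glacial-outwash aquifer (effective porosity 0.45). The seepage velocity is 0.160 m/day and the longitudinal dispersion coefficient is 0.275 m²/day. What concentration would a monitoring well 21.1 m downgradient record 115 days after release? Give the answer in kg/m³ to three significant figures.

0.0133 kg/m³

For an instantaneous plane source, C(x,t) = M/(n_e·A·√(4πDt)) · exp(−(x−vt)²/(4Dt)), with n_e·A the pore (flow) area.
Plume center vt = 0.160 × 115 = 18.4 m, so the well at 21.1 m is 2.7 m downgradient of the peak.
√(4πDt) = 19.94 m, giving peak height M/(n_e·A·√(4πDt)) = 0.378/(0.45 × 3.00 × 19.94) = 0.01404 kg/m³.
(x−vt)²/(4Dt) = (2.7)²/(4 × 0.275 × 115) = 0.05763; exp(−0.05763) = 0.9440.
C = 0.01404 × 0.9440 = 0.0133 kg/m³.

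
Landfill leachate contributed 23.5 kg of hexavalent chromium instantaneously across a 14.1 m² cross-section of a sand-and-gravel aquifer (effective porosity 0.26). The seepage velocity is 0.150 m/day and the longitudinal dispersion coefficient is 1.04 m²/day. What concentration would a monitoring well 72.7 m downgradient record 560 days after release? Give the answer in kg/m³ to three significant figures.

0.0709 kg/m³

For an instantaneous plane source, C(x,t) = M/(n_e·A·√(4πDt)) · exp(−(x−vt)²/(4Dt)), with n_e·A the pore (flow) area.
Plume center vt = 0.150 × 560 = 84 m, so the well at 72.7 m is 11.3 m upgradient of the peak.
√(4πDt) = 85.55 m, giving peak height M/(n_e·A·√(4πDt)) = 23.5/(0.26 × 14.1 × 85.55) = 0.07493 kg/m³.
(x−vt)²/(4Dt) = (-11.3)²/(4 × 1.04 × 560) = 0.05481; exp(−0.05481) = 0.9467.
C = 0.07493 × 0.9467 = 0.0709 kg/m³.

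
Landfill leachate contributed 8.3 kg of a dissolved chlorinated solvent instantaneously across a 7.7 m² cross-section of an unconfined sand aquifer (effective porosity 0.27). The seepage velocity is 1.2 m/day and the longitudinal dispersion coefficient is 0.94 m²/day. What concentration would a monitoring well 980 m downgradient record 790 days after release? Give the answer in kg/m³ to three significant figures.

0.0293 kg/m³

For an instantaneous plane source, C(x,t) = M/(n_e·A·√(4πDt)) · exp(−(x−vt)²/(4Dt)), with n_e·A the pore (flow) area.
Plume center vt = 1.2 × 790 = 948 m, so the well at 980 m is 32 m downgradient of the peak.
√(4πDt) = 96.60 m, giving peak height M/(n_e·A·√(4πDt)) = 8.3/(0.27 × 7.7 × 96.60) = 0.04133 kg/m³.
(x−vt)²/(4Dt) = (32)²/(4 × 0.94 × 790) = 0.3447; exp(−0.3447) = 0.7084.
C = 0.04133 × 0.7084 = 0.0293 kg/m³.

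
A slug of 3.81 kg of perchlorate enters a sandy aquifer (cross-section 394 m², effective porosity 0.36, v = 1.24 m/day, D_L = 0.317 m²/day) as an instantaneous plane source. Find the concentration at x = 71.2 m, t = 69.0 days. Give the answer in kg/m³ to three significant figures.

0.000153 kg/m³

For an instantaneous plane source, C(x,t) = M/(n_e·A·√(4πDt)) · exp(−(x−vt)²/(4Dt)), with n_e·A the pore (flow) area.
Plume center vt = 1.24 × 69.0 = 85.56 m, so the well at 71.2 m is 14.36 m upgradient of the peak.
√(4πDt) = 16.58 m, giving peak height M/(n_e·A·√(4πDt)) = 3.81/(0.36 × 394 × 16.58) = 0.001620 kg/m³.
(x−vt)²/(4Dt) = (-14.36)²/(4 × 0.317 × 69.0) = 2.357; exp(−2.357) = 0.09470.
C = 0.001620 × 0.09470 = 0.000153 kg/m³.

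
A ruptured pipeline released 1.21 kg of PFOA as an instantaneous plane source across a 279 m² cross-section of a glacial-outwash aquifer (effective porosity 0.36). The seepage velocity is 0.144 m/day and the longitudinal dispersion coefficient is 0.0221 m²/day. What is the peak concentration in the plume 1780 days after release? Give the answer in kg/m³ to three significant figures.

The peak of an instantaneous 1D plume sits at x = vt; there the Gaussian factor is 1 and C_max = M/(n_e·A·√(4πDt)), where n_e·A is the pore area the mass is dissolved in.
√(4πDt) = √(4π × 0.0221 × 1780) = 22.23 m, so C_max = 1.21/(0.36 × 279 × 22.23) = 0.000542 kg/m³.

0.000542 kg/m³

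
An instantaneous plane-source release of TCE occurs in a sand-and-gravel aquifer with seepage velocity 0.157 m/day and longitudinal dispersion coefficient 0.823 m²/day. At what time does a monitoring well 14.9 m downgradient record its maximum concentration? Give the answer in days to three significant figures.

67.2 days

For the 1D instantaneous-source solution, setting ∂C/∂t = 0 at fixed x gives v²t² + 2Dt − x² = 0, so t = (√(D² + v²x²) − D)/v².
√(D² + v²x²) = √(0.823² + 0.157² × 14.9²) = 2.480; v² = 0.024649.
t = (2.480 − 0.823)/0.024649 = 67.2 days (vs. the pure-advection estimate x/v = 94.9 d).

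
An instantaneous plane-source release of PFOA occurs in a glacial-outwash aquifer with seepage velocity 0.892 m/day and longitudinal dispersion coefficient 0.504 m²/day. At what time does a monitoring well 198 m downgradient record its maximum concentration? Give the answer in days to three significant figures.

221 days

For the 1D instantaneous-source solution, setting ∂C/∂t = 0 at fixed x gives v²t² + 2Dt − x² = 0, so t = (√(D² + v²x²) − D)/v².
√(D² + v²x²) = √(0.504² + 0.892² × 198²) = 176.6; v² = 0.795664.
t = (176.6 − 0.504)/0.795664 = 221 days (vs. the pure-advection estimate x/v = 222 d).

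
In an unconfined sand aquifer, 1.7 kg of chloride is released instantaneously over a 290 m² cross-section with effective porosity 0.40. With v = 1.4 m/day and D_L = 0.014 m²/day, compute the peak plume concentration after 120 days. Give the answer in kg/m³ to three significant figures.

The peak of an instantaneous 1D plume sits at x = vt; there the Gaussian factor is 1 and C_max = M/(n_e·A·√(4πDt)), where n_e·A is the pore area the mass is dissolved in.
√(4πDt) = √(4π × 0.014 × 120) = 4.595 m, so C_max = 1.7/(0.40 × 290 × 4.595) = 0.00319 kg/m³.

0.00319 kg/m³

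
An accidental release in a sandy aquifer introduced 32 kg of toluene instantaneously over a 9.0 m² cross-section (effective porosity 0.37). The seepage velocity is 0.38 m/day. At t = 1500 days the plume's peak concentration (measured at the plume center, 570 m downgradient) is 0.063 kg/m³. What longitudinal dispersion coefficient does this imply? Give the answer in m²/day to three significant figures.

1.23 m²/day

At the plume center C_max = M/(n_e·A·√(4πDt)), so D = M²/(4πt·(n_e·A·C_max)²).
n_e·A·C_max = 0.37 × 9.0 × 0.063 = 0.2098 kg/m.
D = 32²/(4π × 1500 × 0.2098²) = 1.23 m²/day.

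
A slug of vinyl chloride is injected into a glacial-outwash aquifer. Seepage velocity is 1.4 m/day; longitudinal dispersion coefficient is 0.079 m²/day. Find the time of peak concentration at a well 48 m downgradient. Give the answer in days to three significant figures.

For the 1D instantaneous-source solution, setting ∂C/∂t = 0 at fixed x gives v²t² + 2Dt − x² = 0, so t = (√(D² + v²x²) − D)/v².
√(D² + v²x²) = √(0.079² + 1.4² × 48²) = 67.20; v² = 1.96.
t = (67.20 − 0.079)/1.96 = 34.2 days (vs. the pure-advection estimate x/v = 34.3 d).

34.2 days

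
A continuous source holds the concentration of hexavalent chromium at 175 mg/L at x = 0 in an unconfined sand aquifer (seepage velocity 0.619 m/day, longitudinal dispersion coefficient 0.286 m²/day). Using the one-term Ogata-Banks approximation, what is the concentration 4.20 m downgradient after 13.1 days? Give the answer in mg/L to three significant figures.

For a continuous step input, C/C₀ ≈ ½·erfc((x−vt)/(2√(Dt))).
vt = 0.619 × 13.1 = 8.1089 m and 2√(Dt) = 2√(0.286 × 13.1) = 3.871 m.
Argument (x−vt)/(2√(Dt)) = (4.20 − 8.1089)/3.871 = -1.010; ½·erfc(-1.010) = 0.9234.
C = 175 × 0.9234 = 162 mg/L.

162 mg/L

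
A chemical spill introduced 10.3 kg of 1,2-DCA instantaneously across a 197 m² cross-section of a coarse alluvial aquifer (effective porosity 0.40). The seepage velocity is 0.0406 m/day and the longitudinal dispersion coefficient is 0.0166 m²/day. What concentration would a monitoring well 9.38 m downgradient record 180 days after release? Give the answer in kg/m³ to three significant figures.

For an instantaneous plane source, C(x,t) = M/(n_e·A·√(4πDt)) · exp(−(x−vt)²/(4Dt)), with n_e·A the pore (flow) area.
Plume center vt = 0.0406 × 180 = 7.308 m, so the well at 9.38 m is 2.072 m downgradient of the peak.
√(4πDt) = 6.128 m, giving peak height M/(n_e·A·√(4πDt)) = 10.3/(0.40 × 197 × 6.128) = 0.02133 kg/m³.
(x−vt)²/(4Dt) = (2.072)²/(4 × 0.0166 × 180) = 0.3592; exp(−0.3592) = 0.6982.
C = 0.02133 × 0.6982 = 0.0149 kg/m³.

0.0149 kg/m³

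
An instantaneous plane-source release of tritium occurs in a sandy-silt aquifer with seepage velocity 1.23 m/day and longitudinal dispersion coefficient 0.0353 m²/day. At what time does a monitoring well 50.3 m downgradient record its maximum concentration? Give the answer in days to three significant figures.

For the 1D instantaneous-source solution, setting ∂C/∂t = 0 at fixed x gives v²t² + 2Dt − x² = 0, so t = (√(D² + v²x²) − D)/v².
√(D² + v²x²) = √(0.0353² + 1.23² × 50.3²) = 61.87; v² = 1.5129.
t = (61.87 − 0.0353)/1.5129 = 40.9 days (vs. the pure-advection estimate x/v = 40.9 d).

40.9 days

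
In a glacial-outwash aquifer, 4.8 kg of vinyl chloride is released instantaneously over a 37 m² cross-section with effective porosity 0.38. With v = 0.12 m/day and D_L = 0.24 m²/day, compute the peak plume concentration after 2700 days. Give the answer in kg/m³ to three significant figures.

0.00378 kg/m³

The peak of an instantaneous 1D plume sits at x = vt; there the Gaussian factor is 1 and C_max = M/(n_e·A·√(4πDt)), where n_e·A is the pore area the mass is dissolved in.
√(4πDt) = √(4π × 0.24 × 2700) = 90.24 m, so C_max = 4.8/(0.38 × 37 × 90.24) = 0.00378 kg/m³.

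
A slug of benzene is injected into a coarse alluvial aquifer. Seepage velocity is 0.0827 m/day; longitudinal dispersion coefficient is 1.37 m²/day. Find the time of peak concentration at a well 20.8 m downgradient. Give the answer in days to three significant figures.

121 days

For the 1D instantaneous-source solution, setting ∂C/∂t = 0 at fixed x gives v²t² + 2Dt − x² = 0, so t = (√(D² + v²x²) − D)/v².
√(D² + v²x²) = √(1.37² + 0.0827² × 20.8²) = 2.199; v² = 0.00683929.
t = (2.199 − 1.37)/0.00683929 = 121 days (vs. the pure-advection estimate x/v = 252 d).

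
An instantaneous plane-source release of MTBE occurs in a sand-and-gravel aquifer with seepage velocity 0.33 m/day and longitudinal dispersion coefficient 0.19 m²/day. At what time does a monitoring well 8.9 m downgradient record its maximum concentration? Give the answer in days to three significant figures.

25.3 days

For the 1D instantaneous-source solution, setting ∂C/∂t = 0 at fixed x gives v²t² + 2Dt − x² = 0, so t = (√(D² + v²x²) − D)/v².
√(D² + v²x²) = √(0.19² + 0.33² × 8.9²) = 2.943; v² = 0.1089.
t = (2.943 − 0.19)/0.1089 = 25.3 days (vs. the pure-advection estimate x/v = 27.0 d).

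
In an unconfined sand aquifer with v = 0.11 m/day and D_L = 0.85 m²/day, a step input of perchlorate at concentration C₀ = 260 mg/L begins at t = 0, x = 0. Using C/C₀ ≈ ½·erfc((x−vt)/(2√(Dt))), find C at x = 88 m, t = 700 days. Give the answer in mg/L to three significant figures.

For a continuous step input, C/C₀ ≈ ½·erfc((x−vt)/(2√(Dt))).
vt = 0.11 × 700 = 77 m and 2√(Dt) = 2√(0.85 × 700) = 48.79 m.
Argument (x−vt)/(2√(Dt)) = (88 − 77)/48.79 = 0.2255; ½·erfc(0.2255) = 0.3749.
C = 260 × 0.3749 = 97.5 mg/L.

97.5 mg/L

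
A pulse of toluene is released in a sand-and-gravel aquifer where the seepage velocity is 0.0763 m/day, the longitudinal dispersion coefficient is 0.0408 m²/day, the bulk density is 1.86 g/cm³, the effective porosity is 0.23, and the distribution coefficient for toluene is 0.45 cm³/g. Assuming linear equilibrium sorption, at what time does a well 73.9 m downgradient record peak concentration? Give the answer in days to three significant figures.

Retardation factor R = 1 + ρ_b·K_d/n = 1 + 1.86 × 0.45/0.23 = 4.639.
Sorption retards both mechanisms: v_R = v/R = 0.01645 m/day, D_R = D/R = 0.008795 m²/day.
Peak time from v_R²t² + 2D_R t − x² = 0: t = (√(D_R² + v_R²x²) − D_R)/v_R².
√(D_R² + v_R²x²) = √(0.008795² + 0.01645² × 73.9²) = 1.216; v_R² = 0.0002706.
t = (1.216 − 0.008795)/0.0002706 = 4460 days.

4460 days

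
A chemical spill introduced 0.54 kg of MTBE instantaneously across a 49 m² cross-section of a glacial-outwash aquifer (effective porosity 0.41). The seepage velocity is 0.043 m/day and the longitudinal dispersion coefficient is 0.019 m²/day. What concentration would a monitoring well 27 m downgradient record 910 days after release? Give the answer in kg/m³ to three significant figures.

For an instantaneous plane source, C(x,t) = M/(n_e·A·√(4πDt)) · exp(−(x−vt)²/(4Dt)), with n_e·A the pore (flow) area.
Plume center vt = 0.043 × 910 = 39.13 m, so the well at 27 m is 12.13 m upgradient of the peak.
√(4πDt) = 14.74 m, giving peak height M/(n_e·A·√(4πDt)) = 0.54/(0.41 × 49 × 14.74) = 0.001824 kg/m³.
(x−vt)²/(4Dt) = (-12.13)²/(4 × 0.019 × 910) = 2.127; exp(−2.127) = 0.1192.
C = 0.001824 × 0.1192 = 0.000217 kg/m³.

0.000217 kg/m³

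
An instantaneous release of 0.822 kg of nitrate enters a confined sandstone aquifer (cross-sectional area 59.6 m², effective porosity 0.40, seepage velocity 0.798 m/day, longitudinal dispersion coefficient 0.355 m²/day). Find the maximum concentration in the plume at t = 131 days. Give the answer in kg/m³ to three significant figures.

0.00143 kg/m³

The peak of an instantaneous 1D plume sits at x = vt; there the Gaussian factor is 1 and C_max = M/(n_e·A·√(4πDt)), where n_e·A is the pore area the mass is dissolved in.
√(4πDt) = √(4π × 0.355 × 131) = 24.17 m, so C_max = 0.822/(0.40 × 59.6 × 24.17) = 0.00143 kg/m³.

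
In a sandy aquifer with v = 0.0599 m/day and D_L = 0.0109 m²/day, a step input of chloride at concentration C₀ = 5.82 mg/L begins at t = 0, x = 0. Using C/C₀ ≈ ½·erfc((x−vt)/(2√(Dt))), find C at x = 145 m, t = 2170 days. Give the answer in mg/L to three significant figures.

0.0844 mg/L

For a continuous step input, C/C₀ ≈ ½·erfc((x−vt)/(2√(Dt))).
vt = 0.0599 × 2170 = 129.983 m and 2√(Dt) = 2√(0.0109 × 2170) = 9.727 m.
Argument (x−vt)/(2√(Dt)) = (145 − 129.983)/9.727 = 1.544; ½·erfc(1.544) = 0.01450.
C = 5.82 × 0.01450 = 0.0844 mg/L.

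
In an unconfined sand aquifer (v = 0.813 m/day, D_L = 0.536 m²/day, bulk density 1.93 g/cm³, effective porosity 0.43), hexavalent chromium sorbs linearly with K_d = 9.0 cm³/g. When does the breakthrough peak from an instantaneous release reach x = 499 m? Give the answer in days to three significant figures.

25400 days

Retardation factor R = 1 + ρ_b·K_d/n = 1 + 1.93 × 9.0/0.43 = 41.40.
Sorption retards both mechanisms: v_R = v/R = 0.01964 m/day, D_R = D/R = 0.01295 m²/day.
Peak time from v_R²t² + 2D_R t − x² = 0: t = (√(D_R² + v_R²x²) − D_R)/v_R².
√(D_R² + v_R²x²) = √(0.01295² + 0.01964² × 499²) = 9.800; v_R² = 0.0003857.
t = (9.800 − 0.01295)/0.0003857 = 25400 days.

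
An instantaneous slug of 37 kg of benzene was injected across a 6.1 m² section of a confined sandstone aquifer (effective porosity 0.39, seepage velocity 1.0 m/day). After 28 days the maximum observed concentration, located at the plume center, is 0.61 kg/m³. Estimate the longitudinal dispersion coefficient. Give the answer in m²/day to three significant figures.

At the plume center C_max = M/(n_e·A·√(4πDt)), so D = M²/(4πt·(n_e·A·C_max)²).
n_e·A·C_max = 0.39 × 6.1 × 0.61 = 1.451 kg/m.
D = 37²/(4π × 28 × 1.451²) = 1.85 m²/day.

1.85 m²/day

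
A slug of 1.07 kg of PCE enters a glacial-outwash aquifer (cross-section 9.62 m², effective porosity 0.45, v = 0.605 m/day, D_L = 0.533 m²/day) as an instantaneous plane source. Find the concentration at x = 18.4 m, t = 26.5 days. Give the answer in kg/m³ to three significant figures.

0.0168 kg/m³

For an instantaneous plane source, C(x,t) = M/(n_e·A·√(4πDt)) · exp(−(x−vt)²/(4Dt)), with n_e·A the pore (flow) area.
Plume center vt = 0.605 × 26.5 = 16.0325 m, so the well at 18.4 m is 2.3675 m downgradient of the peak.
√(4πDt) = 13.32 m, giving peak height M/(n_e·A·√(4πDt)) = 1.07/(0.45 × 9.62 × 13.32) = 0.01856 kg/m³.
(x−vt)²/(4Dt) = (2.3675)²/(4 × 0.533 × 26.5) = 0.09921; exp(−0.09921) = 0.9056.
C = 0.01856 × 0.9056 = 0.0168 kg/m³.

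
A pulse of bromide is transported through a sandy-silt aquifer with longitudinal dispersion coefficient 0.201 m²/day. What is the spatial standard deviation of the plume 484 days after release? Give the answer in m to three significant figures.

Dispersive spreading gives a Gaussian with σ² = 2Dt; advection only shifts the center.
σ = √(2 × 0.201 × 484) = 13.9 m.

13.9 m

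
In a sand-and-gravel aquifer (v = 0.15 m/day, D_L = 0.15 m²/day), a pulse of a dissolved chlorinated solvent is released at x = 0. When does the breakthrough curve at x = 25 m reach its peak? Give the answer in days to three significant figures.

For the 1D instantaneous-source solution, setting ∂C/∂t = 0 at fixed x gives v²t² + 2Dt − x² = 0, so t = (√(D² + v²x²) − D)/v².
√(D² + v²x²) = √(0.15² + 0.15² × 25²) = 3.753; v² = 0.0225.
t = (3.753 − 0.15)/0.0225 = 160 days (vs. the pure-advection estimate x/v = 167 d).

160 days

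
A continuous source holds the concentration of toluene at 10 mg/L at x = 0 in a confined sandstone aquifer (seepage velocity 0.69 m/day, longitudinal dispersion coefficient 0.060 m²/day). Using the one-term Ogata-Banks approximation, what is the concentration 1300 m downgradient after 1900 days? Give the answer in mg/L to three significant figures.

7.67 mg/L

For a continuous step input, C/C₀ ≈ ½·erfc((x−vt)/(2√(Dt))).
vt = 0.69 × 1900 = 1311 m and 2√(Dt) = 2√(0.060 × 1900) = 21.35 m.
Argument (x−vt)/(2√(Dt)) = (1300 − 1311)/21.35 = -0.5152; ½·erfc(-0.5152) = 0.7669.
C = 10 × 0.7669 = 7.67 mg/L.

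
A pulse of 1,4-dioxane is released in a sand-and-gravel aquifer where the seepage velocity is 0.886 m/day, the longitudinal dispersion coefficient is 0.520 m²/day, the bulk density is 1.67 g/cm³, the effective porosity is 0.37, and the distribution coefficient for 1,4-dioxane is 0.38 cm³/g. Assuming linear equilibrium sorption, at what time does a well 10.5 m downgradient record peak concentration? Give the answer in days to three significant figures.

Retardation factor R = 1 + ρ_b·K_d/n = 1 + 1.67 × 0.38/0.37 = 2.715.
Sorption retards both mechanisms: v_R = v/R = 0.3263 m/day, D_R = D/R = 0.1915 m²/day.
Peak time from v_R²t² + 2D_R t − x² = 0: t = (√(D_R² + v_R²x²) − D_R)/v_R².
√(D_R² + v_R²x²) = √(0.1915² + 0.3263² × 10.5²) = 3.431; v_R² = 0.1065.
t = (3.431 − 0.1915)/0.1065 = 30.4 days.

30.4 days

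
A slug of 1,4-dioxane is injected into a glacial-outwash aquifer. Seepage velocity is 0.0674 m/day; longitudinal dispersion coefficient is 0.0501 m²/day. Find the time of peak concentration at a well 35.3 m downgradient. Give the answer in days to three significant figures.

513 days

For the 1D instantaneous-source solution, setting ∂C/∂t = 0 at fixed x gives v²t² + 2Dt − x² = 0, so t = (√(D² + v²x²) − D)/v².
√(D² + v²x²) = √(0.0501² + 0.0674² × 35.3²) = 2.380; v² = 0.00454276.
t = (2.380 − 0.0501)/0.00454276 = 513 days (vs. the pure-advection estimate x/v = 524 d).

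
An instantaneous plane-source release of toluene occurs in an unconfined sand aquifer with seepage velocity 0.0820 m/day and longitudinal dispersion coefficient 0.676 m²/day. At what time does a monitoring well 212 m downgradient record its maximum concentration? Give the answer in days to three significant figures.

2490 days

For the 1D instantaneous-source solution, setting ∂C/∂t = 0 at fixed x gives v²t² + 2Dt − x² = 0, so t = (√(D² + v²x²) − D)/v².
√(D² + v²x²) = √(0.676² + 0.0820² × 212²) = 17.40; v² = 0.006724.
t = (17.40 − 0.676)/0.006724 = 2490 days (vs. the pure-advection estimate x/v = 2590 d).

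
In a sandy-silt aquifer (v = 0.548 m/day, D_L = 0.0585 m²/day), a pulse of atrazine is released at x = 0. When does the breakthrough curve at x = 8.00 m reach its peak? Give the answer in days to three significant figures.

For the 1D instantaneous-source solution, setting ∂C/∂t = 0 at fixed x gives v²t² + 2Dt − x² = 0, so t = (√(D² + v²x²) − D)/v².
√(D² + v²x²) = √(0.0585² + 0.548² × 8.00²) = 4.384; v² = 0.300304.
t = (4.384 − 0.0585)/0.300304 = 14.4 days (vs. the pure-advection estimate x/v = 14.6 d).

14.4 days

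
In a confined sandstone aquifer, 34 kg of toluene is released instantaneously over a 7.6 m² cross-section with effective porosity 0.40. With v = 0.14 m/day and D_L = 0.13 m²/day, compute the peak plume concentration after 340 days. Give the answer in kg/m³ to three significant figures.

0.475 kg/m³

The peak of an instantaneous 1D plume sits at x = vt; there the Gaussian factor is 1 and C_max = M/(n_e·A·√(4πDt)), where n_e·A is the pore area the mass is dissolved in.
√(4πDt) = √(4π × 0.13 × 340) = 23.57 m, so C_max = 34/(0.40 × 7.6 × 23.57) = 0.475 kg/m³.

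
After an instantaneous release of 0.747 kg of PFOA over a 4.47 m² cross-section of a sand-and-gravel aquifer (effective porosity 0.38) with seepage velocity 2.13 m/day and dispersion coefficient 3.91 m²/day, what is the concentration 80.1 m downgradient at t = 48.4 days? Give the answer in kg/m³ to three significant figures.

For an instantaneous plane source, C(x,t) = M/(n_e·A·√(4πDt)) · exp(−(x−vt)²/(4Dt)), with n_e·A the pore (flow) area.
Plume center vt = 2.13 × 48.4 = 103.092 m, so the well at 80.1 m is 22.992 m upgradient of the peak.
√(4πDt) = 48.77 m, giving peak height M/(n_e·A·√(4πDt)) = 0.747/(0.38 × 4.47 × 48.77) = 0.009017 kg/m³.
(x−vt)²/(4Dt) = (-22.992)²/(4 × 3.91 × 48.4) = 0.6983; exp(−0.6983) = 0.4974.
C = 0.009017 × 0.4974 = 0.00449 kg/m³.

0.00449 kg/m³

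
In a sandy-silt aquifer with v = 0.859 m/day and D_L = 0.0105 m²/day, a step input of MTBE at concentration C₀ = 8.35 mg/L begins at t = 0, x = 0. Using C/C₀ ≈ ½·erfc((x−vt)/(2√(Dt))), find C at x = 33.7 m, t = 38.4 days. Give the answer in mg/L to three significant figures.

For a continuous step input, C/C₀ ≈ ½·erfc((x−vt)/(2√(Dt))).
vt = 0.859 × 38.4 = 32.9856 m and 2√(Dt) = 2√(0.0105 × 38.4) = 1.270 m.
Argument (x−vt)/(2√(Dt)) = (33.7 − 32.9856)/1.270 = 0.5625; ½·erfc(0.5625) = 0.2132.
C = 8.35 × 0.2132 = 1.78 mg/L.

1.78 mg/L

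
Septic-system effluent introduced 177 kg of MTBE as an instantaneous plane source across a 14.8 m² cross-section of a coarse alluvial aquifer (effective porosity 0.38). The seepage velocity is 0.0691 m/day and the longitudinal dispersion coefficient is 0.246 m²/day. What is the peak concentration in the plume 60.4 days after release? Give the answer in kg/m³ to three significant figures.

The peak of an instantaneous 1D plume sits at x = vt; there the Gaussian factor is 1 and C_max = M/(n_e·A·√(4πDt)), where n_e·A is the pore area the mass is dissolved in.
√(4πDt) = √(4π × 0.246 × 60.4) = 13.66 m, so C_max = 177/(0.38 × 14.8 × 13.66) = 2.30 kg/m³.

2.30 kg/m³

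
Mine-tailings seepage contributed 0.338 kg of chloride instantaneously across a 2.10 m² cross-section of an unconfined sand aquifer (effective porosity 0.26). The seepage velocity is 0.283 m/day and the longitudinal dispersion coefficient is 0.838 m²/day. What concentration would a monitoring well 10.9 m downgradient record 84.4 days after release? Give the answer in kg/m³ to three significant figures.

For an instantaneous plane source, C(x,t) = M/(n_e·A·√(4πDt)) · exp(−(x−vt)²/(4Dt)), with n_e·A the pore (flow) area.
Plume center vt = 0.283 × 84.4 = 23.8852 m, so the well at 10.9 m is 12.9852 m upgradient of the peak.
√(4πDt) = 29.81 m, giving peak height M/(n_e·A·√(4πDt)) = 0.338/(0.26 × 2.10 × 29.81) = 0.02077 kg/m³.
(x−vt)²/(4Dt) = (-12.9852)²/(4 × 0.838 × 84.4) = 0.5960; exp(−0.5960) = 0.5510.
C = 0.02077 × 0.5510 = 0.0114 kg/m³.

0.0114 kg/m³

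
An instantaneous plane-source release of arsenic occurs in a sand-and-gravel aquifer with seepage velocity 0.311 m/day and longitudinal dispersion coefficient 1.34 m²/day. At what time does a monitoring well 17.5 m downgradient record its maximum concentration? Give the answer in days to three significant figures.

For the 1D instantaneous-source solution, setting ∂C/∂t = 0 at fixed x gives v²t² + 2Dt − x² = 0, so t = (√(D² + v²x²) − D)/v².
√(D² + v²x²) = √(1.34² + 0.311² × 17.5²) = 5.605; v² = 0.096721.
t = (5.605 − 1.34)/0.096721 = 44.1 days (vs. the pure-advection estimate x/v = 56.3 d).

44.1 days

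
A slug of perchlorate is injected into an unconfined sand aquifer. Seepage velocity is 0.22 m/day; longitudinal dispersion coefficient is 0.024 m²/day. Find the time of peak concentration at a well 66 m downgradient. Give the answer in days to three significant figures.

300 days

For the 1D instantaneous-source solution, setting ∂C/∂t = 0 at fixed x gives v²t² + 2Dt − x² = 0, so t = (√(D² + v²x²) − D)/v².
√(D² + v²x²) = √(0.024² + 0.22² × 66²) = 14.52; v² = 0.0484.
t = (14.52 − 0.024)/0.0484 = 300 days (vs. the pure-advection estimate x/v = 300 d).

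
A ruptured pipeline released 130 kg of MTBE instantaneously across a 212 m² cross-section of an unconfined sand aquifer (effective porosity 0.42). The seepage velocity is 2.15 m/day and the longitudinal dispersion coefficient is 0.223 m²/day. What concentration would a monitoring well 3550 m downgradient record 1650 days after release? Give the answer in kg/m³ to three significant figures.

0.0214 kg/m³

For an instantaneous plane source, C(x,t) = M/(n_e·A·√(4πDt)) · exp(−(x−vt)²/(4Dt)), with n_e·A the pore (flow) area.
Plume center vt = 2.15 × 1650 = 3547.5 m, so the well at 3550 m is 2.5 m downgradient of the peak.
√(4πDt) = 68.00 m, giving peak height M/(n_e·A·√(4πDt)) = 130/(0.42 × 212 × 68.00) = 0.02147 kg/m³.
(x−vt)²/(4Dt) = (2.5)²/(4 × 0.223 × 1650) = 0.004247; exp(−0.004247) = 0.9958.
C = 0.02147 × 0.9958 = 0.0214 kg/m³.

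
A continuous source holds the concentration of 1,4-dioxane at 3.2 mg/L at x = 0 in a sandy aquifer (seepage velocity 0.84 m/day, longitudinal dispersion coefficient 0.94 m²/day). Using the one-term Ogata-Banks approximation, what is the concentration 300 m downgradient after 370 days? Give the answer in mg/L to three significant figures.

2.11 mg/L

For a continuous step input, C/C₀ ≈ ½·erfc((x−vt)/(2√(Dt))).
vt = 0.84 × 370 = 310.8 m and 2√(Dt) = 2√(0.94 × 370) = 37.30 m.
Argument (x−vt)/(2√(Dt)) = (300 − 310.8)/37.30 = -0.2895; ½·erfc(-0.2895) = 0.6589.
C = 3.2 × 0.6589 = 2.11 mg/L.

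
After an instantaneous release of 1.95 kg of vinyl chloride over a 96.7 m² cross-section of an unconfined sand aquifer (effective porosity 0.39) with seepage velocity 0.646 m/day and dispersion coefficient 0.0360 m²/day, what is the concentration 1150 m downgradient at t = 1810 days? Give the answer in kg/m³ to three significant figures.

For an instantaneous plane source, C(x,t) = M/(n_e·A·√(4πDt)) · exp(−(x−vt)²/(4Dt)), with n_e·A the pore (flow) area.
Plume center vt = 0.646 × 1810 = 1169.26 m, so the well at 1150 m is 19.26 m upgradient of the peak.
√(4πDt) = 28.62 m, giving peak height M/(n_e·A·√(4πDt)) = 1.95/(0.39 × 96.7 × 28.62) = 0.001807 kg/m³.
(x−vt)²/(4Dt) = (-19.26)²/(4 × 0.0360 × 1810) = 1.423; exp(−1.423) = 0.2410.
C = 0.001807 × 0.2410 = 0.000435 kg/m³.

0.000435 kg/m³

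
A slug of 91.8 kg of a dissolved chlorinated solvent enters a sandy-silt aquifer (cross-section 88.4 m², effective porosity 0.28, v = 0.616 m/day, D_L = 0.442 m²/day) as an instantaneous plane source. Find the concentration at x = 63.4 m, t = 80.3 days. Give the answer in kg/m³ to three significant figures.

For an instantaneous plane source, C(x,t) = M/(n_e·A·√(4πDt)) · exp(−(x−vt)²/(4Dt)), with n_e·A the pore (flow) area.
Plume center vt = 0.616 × 80.3 = 49.4648 m, so the well at 63.4 m is 13.9352 m downgradient of the peak.
√(4πDt) = 21.12 m, giving peak height M/(n_e·A·√(4πDt)) = 91.8/(0.28 × 88.4 × 21.12) = 0.1756 kg/m³.
(x−vt)²/(4Dt) = (13.9352)²/(4 × 0.442 × 80.3) = 1.368; exp(−1.368) = 0.2546.
C = 0.1756 × 0.2546 = 0.0447 kg/m³.

0.0447 kg/m³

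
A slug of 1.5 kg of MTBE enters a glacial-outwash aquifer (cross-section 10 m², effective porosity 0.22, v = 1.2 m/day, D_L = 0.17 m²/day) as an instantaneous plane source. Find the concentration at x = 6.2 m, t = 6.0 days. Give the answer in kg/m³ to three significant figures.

0.149 kg/m³

For an instantaneous plane source, C(x,t) = M/(n_e·A·√(4πDt)) · exp(−(x−vt)²/(4Dt)), with n_e·A the pore (flow) area.
Plume center vt = 1.2 × 6.0 = 7.2 m, so the well at 6.2 m is 1 m upgradient of the peak.
√(4πDt) = 3.580 m, giving peak height M/(n_e·A·√(4πDt)) = 1.5/(0.22 × 10 × 3.580) = 0.1905 kg/m³.
(x−vt)²/(4Dt) = (-1)²/(4 × 0.17 × 6.0) = 0.2451; exp(−0.2451) = 0.7826.
C = 0.1905 × 0.7826 = 0.149 kg/m³.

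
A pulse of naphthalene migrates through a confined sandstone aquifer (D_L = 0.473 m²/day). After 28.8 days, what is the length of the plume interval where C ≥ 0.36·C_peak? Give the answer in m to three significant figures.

The plume is Gaussian with σ = √(2Dt) = √(2 × 0.473 × 28.8) = 5.220 m.
C/C_peak = exp(−Δx²/(2σ²)) = 0.36 ⇒ Δx = σ·√(−2 ln 0.36) = 5.220 × 1.429 = 7.459 m.
Width = 2Δx = 14.9 m.

14.9 m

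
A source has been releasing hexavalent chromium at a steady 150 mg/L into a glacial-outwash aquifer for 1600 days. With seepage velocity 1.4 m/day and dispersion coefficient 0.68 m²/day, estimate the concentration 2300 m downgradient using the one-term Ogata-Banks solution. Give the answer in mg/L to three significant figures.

14.9 mg/L

For a continuous step input, C/C₀ ≈ ½·erfc((x−vt)/(2√(Dt))).
vt = 1.4 × 1600 = 2240 m and 2√(Dt) = 2√(0.68 × 1600) = 65.97 m.
Argument (x−vt)/(2√(Dt)) = (2300 − 2240)/65.97 = 0.9095; ½·erfc(0.9095) = 0.09918.
C = 150 × 0.09918 = 14.9 mg/L.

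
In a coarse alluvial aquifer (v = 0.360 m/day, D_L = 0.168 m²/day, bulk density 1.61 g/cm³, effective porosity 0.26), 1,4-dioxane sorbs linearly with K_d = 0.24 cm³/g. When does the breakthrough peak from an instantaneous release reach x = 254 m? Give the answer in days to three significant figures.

1750 days

Retardation factor R = 1 + ρ_b·K_d/n = 1 + 1.61 × 0.24/0.26 = 2.486.
Sorption retards both mechanisms: v_R = v/R = 0.1448 m/day, D_R = D/R = 0.06758 m²/day.
Peak time from v_R²t² + 2D_R t − x² = 0: t = (√(D_R² + v_R²x²) − D_R)/v_R².
√(D_R² + v_R²x²) = √(0.06758² + 0.1448² × 254²) = 36.78; v_R² = 0.02097.
t = (36.78 − 0.06758)/0.02097 = 1750 days.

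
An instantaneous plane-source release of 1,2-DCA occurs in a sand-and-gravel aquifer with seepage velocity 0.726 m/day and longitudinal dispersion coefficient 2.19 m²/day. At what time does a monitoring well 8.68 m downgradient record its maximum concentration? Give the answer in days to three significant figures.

For the 1D instantaneous-source solution, setting ∂C/∂t = 0 at fixed x gives v²t² + 2Dt − x² = 0, so t = (√(D² + v²x²) − D)/v².
√(D² + v²x²) = √(2.19² + 0.726² × 8.68²) = 6.671; v² = 0.527076.
t = (6.671 − 2.19)/0.527076 = 8.50 days (vs. the pure-advection estimate x/v = 12.0 d).

8.50 days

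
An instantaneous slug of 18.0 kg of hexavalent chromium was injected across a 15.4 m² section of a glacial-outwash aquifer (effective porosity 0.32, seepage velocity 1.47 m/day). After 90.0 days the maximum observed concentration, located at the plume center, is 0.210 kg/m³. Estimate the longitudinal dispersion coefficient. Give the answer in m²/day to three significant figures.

0.267 m²/day

At the plume center C_max = M/(n_e·A·√(4πDt)), so D = M²/(4πt·(n_e·A·C_max)²).
n_e·A·C_max = 0.32 × 15.4 × 0.210 = 1.035 kg/m.
D = 18.0²/(4π × 90.0 × 1.035²) = 0.267 m²/day.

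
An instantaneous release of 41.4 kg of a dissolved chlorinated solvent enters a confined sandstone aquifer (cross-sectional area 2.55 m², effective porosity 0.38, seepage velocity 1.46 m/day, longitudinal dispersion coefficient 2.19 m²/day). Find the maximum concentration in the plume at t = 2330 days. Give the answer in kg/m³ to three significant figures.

The peak of an instantaneous 1D plume sits at x = vt; there the Gaussian factor is 1 and C_max = M/(n_e·A·√(4πDt)), where n_e·A is the pore area the mass is dissolved in.
√(4πDt) = √(4π × 2.19 × 2330) = 253.2 m, so C_max = 41.4/(0.38 × 2.55 × 253.2) = 0.169 kg/m³.

0.169 kg/m³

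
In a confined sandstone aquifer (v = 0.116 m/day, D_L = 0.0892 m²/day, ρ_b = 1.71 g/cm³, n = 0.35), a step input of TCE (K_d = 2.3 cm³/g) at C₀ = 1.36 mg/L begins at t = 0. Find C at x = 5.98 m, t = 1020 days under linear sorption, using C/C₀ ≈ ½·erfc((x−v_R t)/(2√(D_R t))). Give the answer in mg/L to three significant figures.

Retardation factor R = 1 + ρ_b·K_d/n = 1 + 1.71 × 2.3/0.35 = 12.24.
Sorption retards both mechanisms: v_R = v/R = 0.009477 m/day, D_R = D/R = 0.007288 m²/day.
v_R·t = 0.009477 × 1020 = 9.66654 m; 2√(D_R t) = 5.453 m; argument = (5.98 − 9.66654)/5.453 = -0.6761.
C = C₀ × ½·erfc(-0.6761) = 1.36 × 0.8305 = 1.13 mg/L.

1.13 mg/L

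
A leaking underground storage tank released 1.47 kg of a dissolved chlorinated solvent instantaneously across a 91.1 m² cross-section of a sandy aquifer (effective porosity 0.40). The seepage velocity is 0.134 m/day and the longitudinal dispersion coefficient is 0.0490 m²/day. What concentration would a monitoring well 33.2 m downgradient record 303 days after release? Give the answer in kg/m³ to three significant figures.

0.00117 kg/m³

For an instantaneous plane source, C(x,t) = M/(n_e·A·√(4πDt)) · exp(−(x−vt)²/(4Dt)), with n_e·A the pore (flow) area.
Plume center vt = 0.134 × 303 = 40.602 m, so the well at 33.2 m is 7.402 m upgradient of the peak.
√(4πDt) = 13.66 m, giving peak height M/(n_e·A·√(4πDt)) = 1.47/(0.40 × 91.1 × 13.66) = 0.002953 kg/m³.
(x−vt)²/(4Dt) = (-7.402)²/(4 × 0.0490 × 303) = 0.9226; exp(−0.9226) = 0.3975.
C = 0.002953 × 0.3975 = 0.00117 kg/m³.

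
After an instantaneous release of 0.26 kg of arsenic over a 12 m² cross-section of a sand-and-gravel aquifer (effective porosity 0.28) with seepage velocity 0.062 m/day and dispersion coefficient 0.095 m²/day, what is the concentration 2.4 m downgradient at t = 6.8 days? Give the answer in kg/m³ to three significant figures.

0.00597 kg/m³

For an instantaneous plane source, C(x,t) = M/(n_e·A·√(4πDt)) · exp(−(x−vt)²/(4Dt)), with n_e·A the pore (flow) area.
Plume center vt = 0.062 × 6.8 = 0.4216 m, so the well at 2.4 m is 1.9784 m downgradient of the peak.
√(4πDt) = 2.849 m, giving peak height M/(n_e·A·√(4πDt)) = 0.26/(0.28 × 12 × 2.849) = 0.02716 kg/m³.
(x−vt)²/(4Dt) = (1.9784)²/(4 × 0.095 × 6.8) = 1.515; exp(−1.515) = 0.2198.
C = 0.02716 × 0.2198 = 0.00597 kg/m³.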